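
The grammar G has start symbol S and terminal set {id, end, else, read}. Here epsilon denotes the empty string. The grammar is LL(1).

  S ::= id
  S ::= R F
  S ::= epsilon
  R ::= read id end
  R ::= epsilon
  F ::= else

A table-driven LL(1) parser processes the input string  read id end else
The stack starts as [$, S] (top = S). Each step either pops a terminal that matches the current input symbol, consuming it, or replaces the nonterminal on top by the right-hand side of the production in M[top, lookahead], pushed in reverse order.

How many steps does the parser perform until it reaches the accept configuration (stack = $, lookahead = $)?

step 1: stack=$ S  input=read id end else $  — expand S ::= R F
step 2: stack=$ F R  input=read id end else $  — expand R ::= read id end
step 3: stack=$ F end id read  input=read id end else $  — match read
step 4: stack=$ F end id  input=id end else $  — match id
step 5: stack=$ F end  input=end else $  — match end
step 6: stack=$ F  input=else $  — expand F ::= else
step 7: stack=$ else  input=else $  — match else
Accept reached after 7 steps.

7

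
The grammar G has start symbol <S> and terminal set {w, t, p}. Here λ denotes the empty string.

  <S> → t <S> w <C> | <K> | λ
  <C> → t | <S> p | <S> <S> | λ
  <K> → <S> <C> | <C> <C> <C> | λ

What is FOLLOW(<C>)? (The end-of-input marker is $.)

FIRST(<S>): from <S>→t <S> w <C> we get {t}; from <S>→<K> we get {λ, p, t}; from <S>→λ we get {λ}. So FIRST(<S>) = {λ, p, t}.
FIRST(<C>): from <C>→t we get {t}; from <C>→<S> p we get {p, t}; from <C>→<S> <S> we get {λ, p, t}; from <C>→λ we get {λ}. So FIRST(<C>) = {λ, p, t}.
FIRST(<K>): from <K>→<S> <C> we get {λ, p, t}; from <K>→<C> <C> <C> we get {λ, p, t}; from <K>→λ we get {λ}. So FIRST(<K>) = {λ, p, t}.
FOLLOW(<S>) includes $ since <S> is the start symbol.
FOLLOW(<S>): in <S>→t <S> w <C>, <S> is followed by w <C> with FIRST {w}; in <C>→<S> p, <S> is followed by p with FIRST {p}; in <C>→<S> <S> (occurrence 1), <S> is followed by <S> with FIRST {λ, p, t}; in <C>→<S> <S> (occurrence 1), the suffix after <S> is nullable, so FOLLOW(<S>) ⊇ FOLLOW(<C>) = {$, p, t, w}; in <C>→<S> <S> (occurrence 2), the suffix after <S> is empty, so FOLLOW(<S>) ⊇ FOLLOW(<C>) = {$, p, t, w}; in <K>→<S> <C>, <S> is followed by <C> with FIRST {λ, p, t}; in <K>→<S> <C>, the suffix after <S> is nullable, so FOLLOW(<S>) ⊇ FOLLOW(<K>) = {$, p, t, w}. Thus FOLLOW(<S>) = {$, p, t, w}.
FOLLOW(<K>): in <S>→<K>, the suffix after <K> is empty, so FOLLOW(<K>) ⊇ FOLLOW(<S>) = {$, p, t, w}. Thus FOLLOW(<K>) = {$, p, t, w}.
FOLLOW(<C>): in <S>→t <S> w <C>, the suffix after <C> is empty, so FOLLOW(<C>) ⊇ FOLLOW(<S>) = {$, p, t, w}; in <K>→<S> <C>, the suffix after <C> is empty, so FOLLOW(<C>) ⊇ FOLLOW(<K>) = {$, p, t, w}; in <K>→<C> <C> <C> (occurrence 1), <C> is followed by <C> <C> with FIRST {λ, p, t}; in <K>→<C> <C> <C> (occurrence 1), the suffix after <C> is nullable, so FOLLOW(<C>) ⊇ FOLLOW(<K>) = {$, p, t, w}; in <K>→<C> <C> <C> (occurrence 2), <C> is followed by <C> with FIRST {λ, p, t}; in <K>→<C> <C> <C> (occurrence 2), the suffix after <C> is nullable, so FOLLOW(<C>) ⊇ FOLLOW(<K>) = {$, p, t, w}; in <K>→<C> <C> <C> (occurrence 3), the suffix after <C> is empty, so FOLLOW(<C>) ⊇ FOLLOW(<K>) = {$, p, t, w}. Thus FOLLOW(<C>) = {$, p, t, w}.

{$, p, t, w}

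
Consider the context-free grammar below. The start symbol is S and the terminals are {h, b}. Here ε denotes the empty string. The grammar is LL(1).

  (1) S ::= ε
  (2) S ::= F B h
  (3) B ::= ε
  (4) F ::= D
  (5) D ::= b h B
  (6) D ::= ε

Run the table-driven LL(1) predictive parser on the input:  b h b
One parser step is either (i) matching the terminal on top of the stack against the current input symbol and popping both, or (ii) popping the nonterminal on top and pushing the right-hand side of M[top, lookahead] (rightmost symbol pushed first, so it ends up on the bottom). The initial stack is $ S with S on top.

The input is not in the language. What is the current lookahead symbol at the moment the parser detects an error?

b

step 1: stack=$ S  input=b h b $  — expand S ::= F B h
step 2: stack=$ h B F  input=b h b $  — expand F ::= D
step 3: stack=$ h B D  input=b h b $  — expand D ::= b h B
step 4: stack=$ h B B h b  input=b h b $  — match b
step 5: stack=$ h B B h  input=h b $  — match h
step 6: stack=$ h B B  input=b $  — error: M[B, b] is empty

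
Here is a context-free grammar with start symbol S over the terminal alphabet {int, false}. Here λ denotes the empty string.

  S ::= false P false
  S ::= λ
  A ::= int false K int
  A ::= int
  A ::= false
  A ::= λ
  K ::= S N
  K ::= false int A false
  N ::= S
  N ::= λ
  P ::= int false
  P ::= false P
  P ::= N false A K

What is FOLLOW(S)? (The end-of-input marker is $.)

{$, false, int}

FIRST(S): from S::=false P false we get {false}; from S::=λ we get {λ}. So FIRST(S) = {λ, false}.
FIRST(A): from A::=int false K int we get {int}; from A::=int we get {int}; from A::=false we get {false}; from A::=λ we get {λ}. So FIRST(A) = {λ, false, int}.
FIRST(N): from N::=S we get {λ, false}; from N::=λ we get {λ}. So FIRST(N) = {λ, false}.
FIRST(K): from K::=S N we get {λ, false}; from K::=false int A false we get {false}. So FIRST(K) = {λ, false}.
FIRST(P): from P::=int false we get {int}; from P::=false P we get {false}; from P::=N false A K we get {false}. So FIRST(P) = {false, int}.
FOLLOW(S) includes $ since S is the start symbol.
FOLLOW(P): in S::=false P false, P is followed by false with FIRST {false}; in P::=false P, the suffix after P is empty (adds nothing new). Thus FOLLOW(P) = {false}.
FOLLOW(A): in K::=false int A false, A is followed by false with FIRST {false}; in P::=N false A K, A is followed by K with FIRST {λ, false}; in P::=N false A K, the suffix after A is nullable, so FOLLOW(A) ⊇ FOLLOW(P) = {false}. Thus FOLLOW(A) = {false}.
FOLLOW(K): in A::=int false K int, K is followed by int with FIRST {int}; in P::=N false A K, the suffix after K is empty, so FOLLOW(K) ⊇ FOLLOW(P) = {false}. Thus FOLLOW(K) = {false, int}.
FOLLOW(N): in K::=S N, the suffix after N is empty, so FOLLOW(N) ⊇ FOLLOW(K) = {false, int}; in P::=N false A K, N is followed by false A K with FIRST {false}. Thus FOLLOW(N) = {false, int}.
FOLLOW(S): in K::=S N, S is followed by N with FIRST {λ, false}; in K::=S N, the suffix after S is nullable, so FOLLOW(S) ⊇ FOLLOW(K) = {false, int}; in N::=S, the suffix after S is empty, so FOLLOW(S) ⊇ FOLLOW(N) = {false, int}. Thus FOLLOW(S) = {$, false, int}.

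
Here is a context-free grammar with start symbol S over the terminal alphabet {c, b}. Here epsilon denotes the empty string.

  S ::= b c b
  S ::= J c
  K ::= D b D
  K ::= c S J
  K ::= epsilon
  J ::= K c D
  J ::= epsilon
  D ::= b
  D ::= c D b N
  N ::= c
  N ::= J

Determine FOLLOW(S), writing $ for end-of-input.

FIRST(D) = {b, c}
FIRST(K) = {epsilon, b, c}  (via D b D)
FIRST(J) = {epsilon, b, c}  (via K c D)
FIRST(S) = {b, c}  (via J c)
FIRST(N) = {epsilon, b, c}  (via J)
FOLLOW(S) includes $ since S is the start symbol.
FOLLOW(K): in J::=K c D, K is followed by c D with FIRST {c}. Thus FOLLOW(K) = {c}.
FOLLOW(S): in K::=c S J, S is followed by J with FIRST {epsilon, b, c}; in K::=c S J, the suffix after S is nullable, so FOLLOW(S) ⊇ FOLLOW(K) = {c}. Thus FOLLOW(S) = {$, b, c}.
FOLLOW(J): in S::=J c, J is followed by c with FIRST {c}; in K::=c S J, the suffix after J is empty, so FOLLOW(J) ⊇ FOLLOW(K) = {c}; in N::=J, the suffix after J is empty, so FOLLOW(J) ⊇ FOLLOW(N) = {b, c}. Thus FOLLOW(J) = {b, c}.
FOLLOW(D): in K::=D b D (occurrence 1), D is followed by b D with FIRST {b}; in K::=D b D (occurrence 2), the suffix after D is empty, so FOLLOW(D) ⊇ FOLLOW(K) = {c}; in J::=K c D, the suffix after D is empty, so FOLLOW(D) ⊇ FOLLOW(J) = {b, c}; in D::=c D b N, D is followed by b N with FIRST {b}. Thus FOLLOW(D) = {b, c}.
FOLLOW(N): in D::=c D b N, the suffix after N is empty, so FOLLOW(N) ⊇ FOLLOW(D) = {b, c}. Thus FOLLOW(N) = {b, c}.

{$, b, c}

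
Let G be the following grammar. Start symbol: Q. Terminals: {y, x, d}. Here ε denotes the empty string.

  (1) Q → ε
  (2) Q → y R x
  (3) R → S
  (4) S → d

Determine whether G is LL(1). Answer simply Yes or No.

FIRST(Q) = {ε, y}
FIRST(R) = {d}
FIRST(S) = {d}
FOLLOW(Q) = {$}
FOLLOW(R) = {x}
FOLLOW(S) = {x}
Each cell of M receives at most one production.

Yes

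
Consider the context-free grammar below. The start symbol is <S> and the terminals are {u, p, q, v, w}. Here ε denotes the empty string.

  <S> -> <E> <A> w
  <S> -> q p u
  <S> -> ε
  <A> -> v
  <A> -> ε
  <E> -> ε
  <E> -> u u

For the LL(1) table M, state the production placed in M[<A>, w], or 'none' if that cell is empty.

<A> -> ε

FIRST(<A>) = {ε, v}
FIRST(<E>) = {ε, u}
FIRST(<S>) = {ε, q, u, v, w}  (via <E> <A> w)
FOLLOW(<S>) includes $ since <S> is the start symbol.
FOLLOW(<A>): in <S>-><E> <A> w, <A> is followed by w with FIRST {w}. Thus FOLLOW(<A>) = {w}.
For <A> -> v: FIRST(v) = {v}, so it goes in M[<A>, t] for t ∈ {v}.
For <A> -> ε: FIRST(ε) = {ε}, so it goes in M[<A>, t] for t ∈ {}; since ε ∈ FIRST, also for every t ∈ FOLLOW(<A>) = {w}.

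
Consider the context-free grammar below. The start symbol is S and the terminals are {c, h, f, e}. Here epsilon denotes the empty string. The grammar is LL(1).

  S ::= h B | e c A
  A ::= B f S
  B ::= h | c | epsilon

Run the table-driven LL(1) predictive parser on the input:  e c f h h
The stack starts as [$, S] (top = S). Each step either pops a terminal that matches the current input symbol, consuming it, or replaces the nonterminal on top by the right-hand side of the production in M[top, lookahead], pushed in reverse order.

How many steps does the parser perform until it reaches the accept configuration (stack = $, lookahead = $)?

10

step 1: stack=$ S  input=e c f h h $  — expand S ::= e c A
step 2: stack=$ A c e  input=e c f h h $  — match e
step 3: stack=$ A c  input=c f h h $  — match c
step 4: stack=$ A  input=f h h $  — expand A ::= B f S
step 5: stack=$ S f B  input=f h h $  — expand B ::= epsilon
step 6: stack=$ S f  input=f h h $  — match f
step 7: stack=$ S  input=h h $  — expand S ::= h B
step 8: stack=$ B h  input=h h $  — match h
step 9: stack=$ B  input=h $  — expand B ::= h
step 10: stack=$ h  input=h $  — match h
Accept reached after 10 steps.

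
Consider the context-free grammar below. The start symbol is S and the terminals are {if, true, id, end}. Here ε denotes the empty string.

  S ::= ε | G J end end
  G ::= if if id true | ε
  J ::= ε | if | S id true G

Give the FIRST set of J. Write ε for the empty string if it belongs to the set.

{ε, end, id, if}

FIRST(G) = {ε, if}
FIRST(S) = {ε, end, id, if}  (via G J end end)
FIRST(J) = {ε, end, id, if}  (via S id true G)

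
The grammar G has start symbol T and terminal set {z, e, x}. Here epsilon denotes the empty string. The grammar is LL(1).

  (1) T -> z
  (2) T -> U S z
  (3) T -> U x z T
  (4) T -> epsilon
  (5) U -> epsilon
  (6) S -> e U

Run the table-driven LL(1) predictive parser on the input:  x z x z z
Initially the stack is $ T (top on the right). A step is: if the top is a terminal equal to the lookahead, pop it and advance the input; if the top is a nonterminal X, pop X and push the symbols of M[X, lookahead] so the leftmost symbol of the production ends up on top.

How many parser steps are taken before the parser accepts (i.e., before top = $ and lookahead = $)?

step 1: stack=$ T  input=x z x z z $  — expand T -> U x z T
step 2: stack=$ T z x U  input=x z x z z $  — expand U -> epsilon
step 3: stack=$ T z x  input=x z x z z $  — match x
step 4: stack=$ T z  input=z x z z $  — match z
step 5: stack=$ T  input=x z z $  — expand T -> U x z T
step 6: stack=$ T z x U  input=x z z $  — expand U -> epsilon
step 7: stack=$ T z x  input=x z z $  — match x
step 8: stack=$ T z  input=z z $  — match z
step 9: stack=$ T  input=z $  — expand T -> z
step 10: stack=$ z  input=z $  — match z
Accept reached after 10 steps.

10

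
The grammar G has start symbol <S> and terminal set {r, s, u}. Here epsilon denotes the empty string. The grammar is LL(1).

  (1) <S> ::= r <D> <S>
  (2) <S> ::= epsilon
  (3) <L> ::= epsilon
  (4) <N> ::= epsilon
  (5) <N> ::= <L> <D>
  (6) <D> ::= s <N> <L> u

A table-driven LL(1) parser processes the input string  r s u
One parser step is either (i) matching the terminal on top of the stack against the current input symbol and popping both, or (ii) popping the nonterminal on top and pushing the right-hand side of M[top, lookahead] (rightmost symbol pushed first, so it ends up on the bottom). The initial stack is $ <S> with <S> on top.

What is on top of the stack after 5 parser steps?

<L>

step 1: stack=$ <S>  input=r s u $  — expand <S> ::= r <D> <S>
step 2: stack=$ <S> <D> r  input=r s u $  — match r
step 3: stack=$ <S> <D>  input=s u $  — expand <D> ::= s <N> <L> u
step 4: stack=$ <S> u <L> <N> s  input=s u $  — match s
step 5: stack=$ <S> u <L> <N>  input=u $  — expand <N> ::= epsilon
Stack after step 5: $ <S> u <L> (top = <L>).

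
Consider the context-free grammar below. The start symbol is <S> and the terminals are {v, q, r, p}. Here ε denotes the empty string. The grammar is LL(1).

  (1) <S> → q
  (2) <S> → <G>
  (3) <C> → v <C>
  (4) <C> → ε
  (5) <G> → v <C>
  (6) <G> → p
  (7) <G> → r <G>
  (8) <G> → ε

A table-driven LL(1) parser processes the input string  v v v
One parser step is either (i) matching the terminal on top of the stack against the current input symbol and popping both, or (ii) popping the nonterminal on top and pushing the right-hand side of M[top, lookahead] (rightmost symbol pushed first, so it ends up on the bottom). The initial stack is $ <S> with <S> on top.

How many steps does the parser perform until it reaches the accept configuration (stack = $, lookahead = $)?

     Stack    Input    Action
  1  $ <S>    v v v $  expand <S> → <G>
  2  $ <G>    v v v $  expand <G> → v <C>
  3  $ <C> v  v v v $  match v
  4  $ <C>    v v $    expand <C> → v <C>
  5  $ <C> v  v v $    match v
  6  $ <C>    v $      expand <C> → v <C>
  7  $ <C> v  v $      match v
  8  $ <C>    $        expand <C> → ε
Accept reached after 8 steps.

8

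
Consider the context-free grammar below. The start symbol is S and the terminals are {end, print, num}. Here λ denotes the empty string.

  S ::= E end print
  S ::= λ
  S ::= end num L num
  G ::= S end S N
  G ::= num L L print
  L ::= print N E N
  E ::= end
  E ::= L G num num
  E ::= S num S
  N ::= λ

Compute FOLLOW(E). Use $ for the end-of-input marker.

FIRST(L): from L::=print N E N we get {print}. So FIRST(L) = {print}.
FIRST(N): from N::=λ we get {λ}. So FIRST(N) = {λ}.
FIRST(S): from S::=E end print we get {end, num, print}; from S::=λ we get {λ}; from S::=end num L num we get {end}. So FIRST(S) = {λ, end, num, print}.
FIRST(G): from G::=S end S N we get {end, num, print}; from G::=num L L print we get {num}. So FIRST(G) = {end, num, print}.
FIRST(E): from E::=end we get {end}; from E::=L G num num we get {print}; from E::=S num S we get {end, num, print}. So FIRST(E) = {end, num, print}.
FOLLOW(S) includes $ since S is the start symbol.
FOLLOW(G): in E::=L G num num, G is followed by num num with FIRST {num}. Thus FOLLOW(G) = {num}.
FOLLOW(L): in S::=end num L num, L is followed by num with FIRST {num}; in G::=num L L print (occurrence 1), L is followed by L print with FIRST {print}; in G::=num L L print (occurrence 2), L is followed by print with FIRST {print}; in E::=L G num num, L is followed by G num num with FIRST {end, num, print}. Thus FOLLOW(L) = {end, num, print}.
FOLLOW(E): in S::=E end print, E is followed by end print with FIRST {end}; in L::=print N E N, E is followed by N with FIRST {λ}; in L::=print N E N, the suffix after E is nullable, so FOLLOW(E) ⊇ FOLLOW(L) = {end, num, print}. Thus FOLLOW(E) = {end, num, print}.
FOLLOW(S): in G::=S end S N (occurrence 1), S is followed by end S N with FIRST {end}; in G::=S end S N (occurrence 2), S is followed by N with FIRST {λ}; in G::=S end S N (occurrence 2), the suffix after S is nullable, so FOLLOW(S) ⊇ FOLLOW(G) = {num}; in E::=S num S (occurrence 1), S is followed by num S with FIRST {num}; in E::=S num S (occurrence 2), the suffix after S is empty, so FOLLOW(S) ⊇ FOLLOW(E) = {end, num, print}. Thus FOLLOW(S) = {$, end, num, print}.
FOLLOW(N): in G::=S end S N, the suffix after N is empty, so FOLLOW(N) ⊇ FOLLOW(G) = {num}; in L::=print N E N (occurrence 1), N is followed by E N with FIRST {end, num, print}; in L::=print N E N (occurrence 2), the suffix after N is empty, so FOLLOW(N) ⊇ FOLLOW(L) = {end, num, print}. Thus FOLLOW(N) = {end, num, print}.

{end, num, print}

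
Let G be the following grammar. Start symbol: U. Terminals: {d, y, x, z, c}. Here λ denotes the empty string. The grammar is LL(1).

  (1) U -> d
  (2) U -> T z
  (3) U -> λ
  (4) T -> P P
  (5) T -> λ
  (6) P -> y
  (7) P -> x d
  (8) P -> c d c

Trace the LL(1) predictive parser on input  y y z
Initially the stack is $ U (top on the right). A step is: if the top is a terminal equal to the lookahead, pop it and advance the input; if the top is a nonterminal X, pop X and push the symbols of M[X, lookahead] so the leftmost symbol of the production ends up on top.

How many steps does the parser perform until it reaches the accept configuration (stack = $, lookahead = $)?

     Stack    Input    Action
  1  $ U      y y z $  expand U -> T z
  2  $ z T    y y z $  expand T -> P P
  3  $ z P P  y y z $  expand P -> y
  4  $ z P y  y y z $  match y
  5  $ z P    y z $    expand P -> y
  6  $ z y    y z $    match y
  7  $ z      z $      match z
Accept reached after 7 steps.

7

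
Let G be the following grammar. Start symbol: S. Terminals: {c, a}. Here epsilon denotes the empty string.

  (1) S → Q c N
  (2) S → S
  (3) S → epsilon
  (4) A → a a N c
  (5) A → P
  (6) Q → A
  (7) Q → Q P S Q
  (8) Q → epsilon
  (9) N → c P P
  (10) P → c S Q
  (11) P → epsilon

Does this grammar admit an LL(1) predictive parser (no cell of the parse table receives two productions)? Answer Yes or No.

FIRST(S) = {epsilon, a, c}
FIRST(A) = {epsilon, a, c}
FIRST(Q) = {epsilon, a, c}
FIRST(N) = {c}
FIRST(P) = {epsilon, c}
FOLLOW(S) = {$, a, c}
FOLLOW(A) = {$, a, c}
FOLLOW(Q) = {$, a, c}
FOLLOW(N) = {$, a, c}
FOLLOW(P) = {$, a, c}
Cell M[A, a] receives both A → a a N c and A → P — the grammar is not LL(1).

No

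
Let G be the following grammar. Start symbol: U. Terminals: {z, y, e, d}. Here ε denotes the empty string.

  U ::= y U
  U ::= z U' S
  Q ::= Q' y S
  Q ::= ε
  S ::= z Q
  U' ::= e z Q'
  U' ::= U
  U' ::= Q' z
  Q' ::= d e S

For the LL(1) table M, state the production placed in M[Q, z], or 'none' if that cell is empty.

FIRST(U) = {y, z}
FIRST(S) = {z}
FIRST(Q') = {d}
FIRST(Q) = {ε, d}  (via Q' y S)
FIRST(U') = {d, e, y, z}  (via U, Q' z)
FOLLOW(U) includes $ since U is the start symbol.
FOLLOW(Q): in S::=z Q, the suffix after Q is empty, so FOLLOW(Q) ⊇ FOLLOW(S) = {$, y, z}. Thus FOLLOW(Q) = {$, y, z}.
FOLLOW(S): in U::=z U' S, the suffix after S is empty, so FOLLOW(S) ⊇ FOLLOW(U) = {$, z}; in Q::=Q' y S, the suffix after S is empty, so FOLLOW(S) ⊇ FOLLOW(Q) = {$, y, z}; in Q'::=d e S, the suffix after S is empty, so FOLLOW(S) ⊇ FOLLOW(Q') = {y, z}. Thus FOLLOW(S) = {$, y, z}.
For Q ::= Q' y S: FIRST(Q' y S) = {d}, so it goes in M[Q, t] for t ∈ {d}.
For Q ::= ε: FIRST(ε) = {ε}, so it goes in M[Q, t] for t ∈ {}; since ε ∈ FIRST, also for every t ∈ FOLLOW(Q) = {$, y, z}.

Q ::= ε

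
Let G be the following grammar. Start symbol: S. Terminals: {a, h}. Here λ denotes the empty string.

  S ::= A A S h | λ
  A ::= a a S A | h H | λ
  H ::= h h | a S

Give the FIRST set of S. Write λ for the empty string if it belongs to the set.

{λ, a, h}

FIRST(A) = {λ, a, h}
FIRST(H) = {a, h}
FIRST(S) = {λ, a, h}  (via A A S h)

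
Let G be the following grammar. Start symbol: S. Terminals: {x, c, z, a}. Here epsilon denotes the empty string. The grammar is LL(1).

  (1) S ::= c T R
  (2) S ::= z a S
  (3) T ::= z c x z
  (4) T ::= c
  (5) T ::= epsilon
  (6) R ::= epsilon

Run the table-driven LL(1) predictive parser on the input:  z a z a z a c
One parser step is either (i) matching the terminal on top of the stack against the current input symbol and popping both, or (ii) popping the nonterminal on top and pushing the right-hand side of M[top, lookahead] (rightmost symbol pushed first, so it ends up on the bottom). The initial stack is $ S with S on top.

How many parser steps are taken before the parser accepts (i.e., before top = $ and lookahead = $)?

13

      Stack    Input            Action
   1  $ S      z a z a z a c $  expand S ::= z a S
   2  $ S a z  z a z a z a c $  match z
   3  $ S a    a z a z a c $    match a
   4  $ S      z a z a c $      expand S ::= z a S
   5  $ S a z  z a z a c $      match z
   6  $ S a    a z a c $        match a
   7  $ S      z a c $          expand S ::= z a S
   8  $ S a z  z a c $          match z
   9  $ S a    a c $            match a
  10  $ S      c $              expand S ::= c T R
  11  $ R T c  c $              match c
  12  $ R T    $                expand T ::= epsilon
  13  $ R      $                expand R ::= epsilon
Accept reached after 13 steps.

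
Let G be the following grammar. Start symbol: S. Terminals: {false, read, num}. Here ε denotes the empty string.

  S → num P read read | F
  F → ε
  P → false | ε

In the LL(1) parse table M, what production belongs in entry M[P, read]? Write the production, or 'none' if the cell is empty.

FIRST(F) = {ε}
FIRST(P) = {ε, false}
FIRST(S) = {ε, num}  (via F)
FOLLOW(S) includes $ since S is the start symbol.
FOLLOW(P): in S→num P read read, P is followed by read read with FIRST {read}. Thus FOLLOW(P) = {read}.
For P → false: FIRST(false) = {false}, so it goes in M[P, t] for t ∈ {false}.
For P → ε: FIRST(ε) = {ε}, so it goes in M[P, t] for t ∈ {}; since ε ∈ FIRST, also for every t ∈ FOLLOW(P) = {read}.

P → ε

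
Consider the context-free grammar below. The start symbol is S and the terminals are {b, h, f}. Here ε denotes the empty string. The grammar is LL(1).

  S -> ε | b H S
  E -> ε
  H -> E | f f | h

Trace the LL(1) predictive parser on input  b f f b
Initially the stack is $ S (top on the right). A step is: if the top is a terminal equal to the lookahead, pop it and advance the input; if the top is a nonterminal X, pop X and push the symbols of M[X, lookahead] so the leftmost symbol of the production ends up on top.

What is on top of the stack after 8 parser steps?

step 1: stack=$ S  input=b f f b $  — expand S -> b H S
step 2: stack=$ S H b  input=b f f b $  — match b
step 3: stack=$ S H  input=f f b $  — expand H -> f f
step 4: stack=$ S f f  input=f f b $  — match f
step 5: stack=$ S f  input=f b $  — match f
step 6: stack=$ S  input=b $  — expand S -> b H S
step 7: stack=$ S H b  input=b $  — match b
step 8: stack=$ S H  input=$  — expand H -> E
Stack after step 8: $ S E (top = E).

E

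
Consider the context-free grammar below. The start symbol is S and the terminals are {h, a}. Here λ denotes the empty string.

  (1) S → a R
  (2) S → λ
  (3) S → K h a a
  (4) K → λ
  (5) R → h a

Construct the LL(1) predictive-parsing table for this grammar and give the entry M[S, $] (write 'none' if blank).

FIRST(K): from K→λ we get {λ}. So FIRST(K) = {λ}.
FIRST(R): from R→h a we get {h}. So FIRST(R) = {h}.
FIRST(S): from S→a R we get {a}; from S→λ we get {λ}; from S→K h a a we get {h}. So FIRST(S) = {λ, a, h}.
FOLLOW(S) includes $ since S is the start symbol.
FOLLOW(S): S appears on no right-hand side. Thus FOLLOW(S) = {$}.
For S → a R: FIRST(a R) = {a}, so it goes in M[S, t] for t ∈ {a}.
For S → λ: FIRST(λ) = {λ}, so it goes in M[S, t] for t ∈ {}; since λ ∈ FIRST, also for every t ∈ FOLLOW(S) = {$}.
For S → K h a a: FIRST(K h a a) = {h}, so it goes in M[S, t] for t ∈ {h}.

S → λ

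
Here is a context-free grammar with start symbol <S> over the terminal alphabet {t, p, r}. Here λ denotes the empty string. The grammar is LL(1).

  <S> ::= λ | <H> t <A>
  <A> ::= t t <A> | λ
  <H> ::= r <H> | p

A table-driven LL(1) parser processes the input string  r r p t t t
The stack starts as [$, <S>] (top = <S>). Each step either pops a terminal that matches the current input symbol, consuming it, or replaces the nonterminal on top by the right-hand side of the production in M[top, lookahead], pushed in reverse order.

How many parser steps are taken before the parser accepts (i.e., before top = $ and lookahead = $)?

step 1: stack=$ <S>  input=r r p t t t $  — expand <S> ::= <H> t <A>
step 2: stack=$ <A> t <H>  input=r r p t t t $  — expand <H> ::= r <H>
step 3: stack=$ <A> t <H> r  input=r r p t t t $  — match r
step 4: stack=$ <A> t <H>  input=r p t t t $  — expand <H> ::= r <H>
step 5: stack=$ <A> t <H> r  input=r p t t t $  — match r
step 6: stack=$ <A> t <H>  input=p t t t $  — expand <H> ::= p
step 7: stack=$ <A> t p  input=p t t t $  — match p
step 8: stack=$ <A> t  input=t t t $  — match t
step 9: stack=$ <A>  input=t t $  — expand <A> ::= t t <A>
step 10: stack=$ <A> t t  input=t t $  — match t
step 11: stack=$ <A> t  input=t $  — match t
step 12: stack=$ <A>  input=$  — expand <A> ::= λ
Accept reached after 12 steps.

12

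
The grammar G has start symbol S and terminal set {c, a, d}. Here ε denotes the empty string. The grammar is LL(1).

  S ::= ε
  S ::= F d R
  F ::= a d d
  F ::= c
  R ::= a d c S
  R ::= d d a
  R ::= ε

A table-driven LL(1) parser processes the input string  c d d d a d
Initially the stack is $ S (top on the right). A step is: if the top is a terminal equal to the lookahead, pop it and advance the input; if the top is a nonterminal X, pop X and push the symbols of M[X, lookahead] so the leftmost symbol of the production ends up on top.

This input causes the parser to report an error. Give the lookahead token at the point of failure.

d

step 1: stack=$ S  input=c d d d a d $  — expand S ::= F d R
step 2: stack=$ R d F  input=c d d d a d $  — expand F ::= c
step 3: stack=$ R d c  input=c d d d a d $  — match c
step 4: stack=$ R d  input=d d d a d $  — match d
step 5: stack=$ R  input=d d a d $  — expand R ::= d d a
step 6: stack=$ a d d  input=d d a d $  — match d
step 7: stack=$ a d  input=d a d $  — match d
step 8: stack=$ a  input=a d $  — match a
step 9: stack=$  input=d $  — error: stack empty but input remains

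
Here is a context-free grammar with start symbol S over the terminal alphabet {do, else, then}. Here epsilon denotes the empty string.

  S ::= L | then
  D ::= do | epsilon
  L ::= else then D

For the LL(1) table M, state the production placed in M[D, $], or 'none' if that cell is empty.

FIRST(D): from D::=do we get {do}; from D::=epsilon we get {epsilon}. So FIRST(D) = {epsilon, do}.
FIRST(L): from L::=else then D we get {else}. So FIRST(L) = {else}.
FIRST(S): from S::=L we get {else}; from S::=then we get {then}. So FIRST(S) = {else, then}.
FOLLOW(S) includes $ since S is the start symbol.
FOLLOW(L): in S::=L, the suffix after L is empty, so FOLLOW(L) ⊇ FOLLOW(S) = {$}. Thus FOLLOW(L) = {$}.
FOLLOW(D): in L::=else then D, the suffix after D is empty, so FOLLOW(D) ⊇ FOLLOW(L) = {$}. Thus FOLLOW(D) = {$}.
For D ::= do: FIRST(do) = {do}, so it goes in M[D, t] for t ∈ {do}.
For D ::= epsilon: FIRST(epsilon) = {epsilon}, so it goes in M[D, t] for t ∈ {}; since epsilon ∈ FIRST, also for every t ∈ FOLLOW(D) = {$}.

D ::= epsilon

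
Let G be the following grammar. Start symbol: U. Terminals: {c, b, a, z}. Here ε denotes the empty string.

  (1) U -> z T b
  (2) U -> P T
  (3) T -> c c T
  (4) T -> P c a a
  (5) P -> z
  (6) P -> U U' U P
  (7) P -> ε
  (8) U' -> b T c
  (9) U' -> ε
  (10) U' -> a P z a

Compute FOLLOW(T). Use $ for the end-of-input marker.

FIRST(U'): from U'->b T c we get {b}; from U'->ε we get {ε}; from U'->a P z a we get {a}. So FIRST(U') = {ε, a, b}.
FIRST(U): from U->z T b we get {z}; from U->P T we get {c, z}. So FIRST(U) = {c, z}.
FIRST(P): from P->z we get {z}; from P->U U' U P we get {c, z}; from P->ε we get {ε}. So FIRST(P) = {ε, c, z}.
FIRST(T): from T->c c T we get {c}; from T->P c a a we get {c, z}. So FIRST(T) = {c, z}.
FOLLOW(U) includes $ since U is the start symbol.
FOLLOW(P): in U->P T, P is followed by T with FIRST {c, z}; in T->P c a a, P is followed by c a a with FIRST {c}; in P->U U' U P, the suffix after P is empty (adds nothing new); in U'->a P z a, P is followed by z a with FIRST {z}. Thus FOLLOW(P) = {c, z}.
FOLLOW(U): in P->U U' U P (occurrence 1), U is followed by U' U P with FIRST {a, b, c, z}; in P->U U' U P (occurrence 2), U is followed by P with FIRST {ε, c, z}; in P->U U' U P (occurrence 2), the suffix after U is nullable, so FOLLOW(U) ⊇ FOLLOW(P) = {c, z}. Thus FOLLOW(U) = {$, a, b, c, z}.
FOLLOW(T): in U->z T b, T is followed by b with FIRST {b}; in U->P T, the suffix after T is empty, so FOLLOW(T) ⊇ FOLLOW(U) = {$, a, b, c, z}; in T->c c T, the suffix after T is empty (adds nothing new); in U'->b T c, T is followed by c with FIRST {c}. Thus FOLLOW(T) = {$, a, b, c, z}.
FOLLOW(U'): in P->U U' U P, U' is followed by U P with FIRST {c, z}. Thus FOLLOW(U') = {c, z}.

{$, a, b, c, z}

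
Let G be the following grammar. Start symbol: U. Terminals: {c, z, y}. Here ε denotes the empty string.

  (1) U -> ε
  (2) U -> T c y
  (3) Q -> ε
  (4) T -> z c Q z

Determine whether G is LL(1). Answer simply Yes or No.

Yes

FIRST(U) = {ε, z}
FIRST(Q) = {ε}
FIRST(T) = {z}
FOLLOW(U) = {$}
FOLLOW(Q) = {z}
FOLLOW(T) = {c}
Each cell of M receives at most one production.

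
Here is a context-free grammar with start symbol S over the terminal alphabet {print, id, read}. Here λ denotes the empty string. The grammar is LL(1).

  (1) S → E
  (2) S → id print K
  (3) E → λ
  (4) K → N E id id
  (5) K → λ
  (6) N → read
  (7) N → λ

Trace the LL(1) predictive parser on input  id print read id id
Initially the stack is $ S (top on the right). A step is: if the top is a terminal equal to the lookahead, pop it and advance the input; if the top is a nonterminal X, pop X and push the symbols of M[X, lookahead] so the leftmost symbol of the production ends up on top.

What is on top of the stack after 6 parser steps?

E

step 1: stack=$ S  input=id print read id id $  — expand S → id print K
step 2: stack=$ K print id  input=id print read id id $  — match id
step 3: stack=$ K print  input=print read id id $  — match print
step 4: stack=$ K  input=read id id $  — expand K → N E id id
step 5: stack=$ id id E N  input=read id id $  — expand N → read
step 6: stack=$ id id E read  input=read id id $  — match read
Stack after step 6: $ id id E (top = E).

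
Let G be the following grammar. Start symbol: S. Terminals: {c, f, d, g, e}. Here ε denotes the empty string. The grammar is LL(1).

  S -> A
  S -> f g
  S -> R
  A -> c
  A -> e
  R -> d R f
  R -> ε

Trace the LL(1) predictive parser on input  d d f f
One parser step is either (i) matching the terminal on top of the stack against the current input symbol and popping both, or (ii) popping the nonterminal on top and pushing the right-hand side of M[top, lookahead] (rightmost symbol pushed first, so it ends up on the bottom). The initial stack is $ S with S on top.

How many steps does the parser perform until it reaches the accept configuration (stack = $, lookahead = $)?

     Stack      Input      Action
  1  $ S        d d f f $  expand S -> R
  2  $ R        d d f f $  expand R -> d R f
  3  $ f R d    d d f f $  match d
  4  $ f R      d f f $    expand R -> d R f
  5  $ f f R d  d f f $    match d
  6  $ f f R    f f $      expand R -> ε
  7  $ f f      f f $      match f
  8  $ f        f $        match f
Accept reached after 8 steps.

8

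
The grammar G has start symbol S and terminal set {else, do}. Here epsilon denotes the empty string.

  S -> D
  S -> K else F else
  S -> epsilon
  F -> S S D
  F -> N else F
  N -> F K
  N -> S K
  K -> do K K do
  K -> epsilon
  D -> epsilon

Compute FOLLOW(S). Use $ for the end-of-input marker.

FIRST(K) = {epsilon, do}
FIRST(D) = {epsilon}
FIRST(S) = {epsilon, do, else}  (via D, K else F else)
FIRST(F) = {epsilon, do, else}  (via S S D, N else F)
FIRST(N) = {epsilon, do, else}  (via F K, S K)
FOLLOW(S) includes $ since S is the start symbol.
FOLLOW(N): in F->N else F, N is followed by else F with FIRST {else}. Thus FOLLOW(N) = {else}.
FOLLOW(F): in S->K else F else, F is followed by else with FIRST {else}; in F->N else F, the suffix after F is empty (adds nothing new); in N->F K, F is followed by K with FIRST {epsilon, do}; in N->F K, the suffix after F is nullable, so FOLLOW(F) ⊇ FOLLOW(N) = {else}. Thus FOLLOW(F) = {do, else}.
FOLLOW(S): in F->S S D (occurrence 1), S is followed by S D with FIRST {epsilon, do, else}; in F->S S D (occurrence 1), the suffix after S is nullable, so FOLLOW(S) ⊇ FOLLOW(F) = {do, else}; in F->S S D (occurrence 2), S is followed by D with FIRST {epsilon}; in F->S S D (occurrence 2), the suffix after S is nullable, so FOLLOW(S) ⊇ FOLLOW(F) = {do, else}; in N->S K, S is followed by K with FIRST {epsilon, do}; in N->S K, the suffix after S is nullable, so FOLLOW(S) ⊇ FOLLOW(N) = {else}. Thus FOLLOW(S) = {$, do, else}.
FOLLOW(K): in S->K else F else, K is followed by else F else with FIRST {else}; in N->F K, the suffix after K is empty, so FOLLOW(K) ⊇ FOLLOW(N) = {else}; in N->S K, the suffix after K is empty, so FOLLOW(K) ⊇ FOLLOW(N) = {else}; in K->do K K do (occurrence 1), K is followed by K do with FIRST {do}; in K->do K K do (occurrence 2), K is followed by do with FIRST {do}. Thus FOLLOW(K) = {do, else}.
FOLLOW(D): in S->D, the suffix after D is empty, so FOLLOW(D) ⊇ FOLLOW(S) = {$, do, else}; in F->S S D, the suffix after D is empty, so FOLLOW(D) ⊇ FOLLOW(F) = {do, else}. Thus FOLLOW(D) = {$, do, else}.

{$, do, else}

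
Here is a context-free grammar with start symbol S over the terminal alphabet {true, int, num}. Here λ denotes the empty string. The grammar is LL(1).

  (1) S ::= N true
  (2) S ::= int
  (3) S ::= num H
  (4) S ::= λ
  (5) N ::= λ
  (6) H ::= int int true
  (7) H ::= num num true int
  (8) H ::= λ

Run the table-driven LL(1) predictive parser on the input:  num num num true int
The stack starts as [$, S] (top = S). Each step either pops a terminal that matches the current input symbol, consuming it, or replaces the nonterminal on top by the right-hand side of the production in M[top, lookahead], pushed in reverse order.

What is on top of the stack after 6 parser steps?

step 1: stack=$ S  input=num num num true int $  — expand S ::= num H
step 2: stack=$ H num  input=num num num true int $  — match num
step 3: stack=$ H  input=num num true int $  — expand H ::= num num true int
step 4: stack=$ int true num num  input=num num true int $  — match num
step 5: stack=$ int true num  input=num true int $  — match num
step 6: stack=$ int true  input=true int $  — match true
Stack after step 6: $ int (top = int).

int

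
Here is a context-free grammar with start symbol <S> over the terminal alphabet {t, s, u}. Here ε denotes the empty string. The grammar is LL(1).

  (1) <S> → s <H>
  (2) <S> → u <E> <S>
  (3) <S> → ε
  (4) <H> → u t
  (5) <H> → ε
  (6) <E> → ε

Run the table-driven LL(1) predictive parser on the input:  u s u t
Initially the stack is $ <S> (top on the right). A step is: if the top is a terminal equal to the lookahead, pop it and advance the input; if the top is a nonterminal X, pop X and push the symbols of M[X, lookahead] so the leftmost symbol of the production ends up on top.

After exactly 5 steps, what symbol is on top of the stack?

<H>

step 1: stack=$ <S>  input=u s u t $  — expand <S> → u <E> <S>
step 2: stack=$ <S> <E> u  input=u s u t $  — match u
step 3: stack=$ <S> <E>  input=s u t $  — expand <E> → ε
step 4: stack=$ <S>  input=s u t $  — expand <S> → s <H>
step 5: stack=$ <H> s  input=s u t $  — match s
Stack after step 5: $ <H> (top = <H>).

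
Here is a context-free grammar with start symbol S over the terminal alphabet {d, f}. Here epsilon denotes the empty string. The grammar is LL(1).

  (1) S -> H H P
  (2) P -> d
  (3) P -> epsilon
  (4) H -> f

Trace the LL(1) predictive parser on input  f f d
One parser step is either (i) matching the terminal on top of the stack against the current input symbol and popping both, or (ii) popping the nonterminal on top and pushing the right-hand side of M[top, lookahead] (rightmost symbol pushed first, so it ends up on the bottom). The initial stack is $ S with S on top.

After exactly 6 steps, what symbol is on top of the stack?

d

step 1: stack=$ S  input=f f d $  — expand S -> H H P
step 2: stack=$ P H H  input=f f d $  — expand H -> f
step 3: stack=$ P H f  input=f f d $  — match f
step 4: stack=$ P H  input=f d $  — expand H -> f
step 5: stack=$ P f  input=f d $  — match f
step 6: stack=$ P  input=d $  — expand P -> d
Stack after step 6: $ d (top = d).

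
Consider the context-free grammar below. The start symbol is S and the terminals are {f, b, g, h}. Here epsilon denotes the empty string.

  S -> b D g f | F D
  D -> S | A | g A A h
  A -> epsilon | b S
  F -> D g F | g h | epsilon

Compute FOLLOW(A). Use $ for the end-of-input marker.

FIRST(A) = {epsilon, b}
FIRST(S) = {epsilon, b, g}  (via F D)
FIRST(D) = {epsilon, b, g}  (via S, A)
FIRST(F) = {epsilon, b, g}  (via D g F)
FOLLOW(S) includes $ since S is the start symbol.
FOLLOW(S): in D->S, the suffix after S is empty, so FOLLOW(S) ⊇ FOLLOW(D) = {$, b, g, h}; in A->b S, the suffix after S is empty, so FOLLOW(S) ⊇ FOLLOW(A) = {$, b, g, h}. Thus FOLLOW(S) = {$, b, g, h}.
FOLLOW(D): in S->b D g f, D is followed by g f with FIRST {g}; in S->F D, the suffix after D is empty, so FOLLOW(D) ⊇ FOLLOW(S) = {$, b, g, h}; in F->D g F, D is followed by g F with FIRST {g}. Thus FOLLOW(D) = {$, b, g, h}.
FOLLOW(A): in D->A, the suffix after A is empty, so FOLLOW(A) ⊇ FOLLOW(D) = {$, b, g, h}; in D->g A A h (occurrence 1), A is followed by A h with FIRST {b, h}; in D->g A A h (occurrence 2), A is followed by h with FIRST {h}. Thus FOLLOW(A) = {$, b, g, h}.
FOLLOW(F): in S->F D, F is followed by D with FIRST {epsilon, b, g}; in S->F D, the suffix after F is nullable, so FOLLOW(F) ⊇ FOLLOW(S) = {$, b, g, h}; in F->D g F, the suffix after F is empty (adds nothing new). Thus FOLLOW(F) = {$, b, g, h}.

{$, b, g, h}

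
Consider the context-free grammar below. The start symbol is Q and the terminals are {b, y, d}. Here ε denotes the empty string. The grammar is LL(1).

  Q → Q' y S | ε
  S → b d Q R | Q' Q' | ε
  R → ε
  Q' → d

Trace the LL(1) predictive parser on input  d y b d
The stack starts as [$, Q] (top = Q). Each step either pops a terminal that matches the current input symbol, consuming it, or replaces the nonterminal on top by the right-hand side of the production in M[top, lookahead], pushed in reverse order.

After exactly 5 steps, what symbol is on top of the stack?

b

     Stack     Input      Action
  1  $ Q       d y b d $  expand Q → Q' y S
  2  $ S y Q'  d y b d $  expand Q' → d
  3  $ S y d   d y b d $  match d
  4  $ S y     y b d $    match y
  5  $ S       b d $      expand S → b d Q R
Stack after step 5: $ R Q d b (top = b).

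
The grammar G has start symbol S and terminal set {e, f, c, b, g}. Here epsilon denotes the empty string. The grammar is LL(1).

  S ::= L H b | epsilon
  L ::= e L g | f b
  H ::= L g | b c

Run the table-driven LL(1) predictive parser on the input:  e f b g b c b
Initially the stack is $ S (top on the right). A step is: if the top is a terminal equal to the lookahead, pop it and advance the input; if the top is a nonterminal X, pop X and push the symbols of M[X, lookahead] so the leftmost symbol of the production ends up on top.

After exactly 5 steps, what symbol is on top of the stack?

step 1: stack=$ S  input=e f b g b c b $  — expand S ::= L H b
step 2: stack=$ b H L  input=e f b g b c b $  — expand L ::= e L g
step 3: stack=$ b H g L e  input=e f b g b c b $  — match e
step 4: stack=$ b H g L  input=f b g b c b $  — expand L ::= f b
step 5: stack=$ b H g b f  input=f b g b c b $  — match f
Stack after step 5: $ b H g b (top = b).

b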